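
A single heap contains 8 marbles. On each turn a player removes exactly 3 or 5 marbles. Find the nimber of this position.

0

Grundy values for subtraction set {3, 5}:
g(0) = mex{} = 0
g(1) = mex{} = 0
g(2) = mex{} = 0
g(3) = mex{0} = 1
g(4) = mex{0} = 1
g(5) = mex{0} = 1
g(6) = mex{0,1} = 2
g(7) = mex{0,1} = 2
g(8) = mex{1} = 0
So g(8) = 0.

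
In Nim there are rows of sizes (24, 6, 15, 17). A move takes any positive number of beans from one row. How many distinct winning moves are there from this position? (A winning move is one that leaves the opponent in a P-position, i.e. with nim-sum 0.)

Nim-sum: 24 ⊕ 6 ⊕ 15 ⊕ 17 = 0.
The nim-sum is already 0, so every move leaves a nonzero nim-sum — there are no winning moves.

0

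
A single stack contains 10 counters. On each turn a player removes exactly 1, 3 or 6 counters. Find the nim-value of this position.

Compute g(0), g(1), … for moves {1, 3, 6}:
k:     0  1  2  3  4  5  6  7  8  9 10
g(k):  0  1  0  1  0  1  2  3  2  0  1
So g(10) = 1.

1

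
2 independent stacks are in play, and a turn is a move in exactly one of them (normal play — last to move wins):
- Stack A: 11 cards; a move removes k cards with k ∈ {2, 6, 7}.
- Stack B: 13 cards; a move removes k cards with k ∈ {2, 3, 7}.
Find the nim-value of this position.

0

For stack A, compute g(0), g(1), … with moves {2, 6, 7}:
g(0) = mex{} = 0
g(1) = mex{} = 0
g(2) = mex{0} = 1
g(3) = mex{0} = 1
g(4) = mex{1} = 0
g(5) = mex{1} = 0
g(6) = mex{0} = 1
g(7) = mex{0} = 1
g(8) = mex{0,1} = 2
g(9) = mex{1} = 0
g(10) = mex{0,1,2} = 3
g(11) = mex{0} = 1
So g(11) = 1.
For stack B, compute g(0), g(1), … with moves {2, 3, 7}:
g(0) = mex{} = 0
g(1) = mex{} = 0
g(2) = mex{0} = 1
g(3) = mex{0} = 1
g(4) = mex{0,1} = 2
g(5) = mex{1} = 0
g(6) = mex{1,2} = 0
g(7) = mex{0,2} = 1
g(8) = mex{0} = 1
g(9) = mex{0,1} = 2
g(10) = mex{1} = 0
g(11) = mex{1,2} = 0
g(12) = mex{0,2} = 1
g(13) = mex{0} = 1
So g(13) = 1.
By the Sprague-Grundy theorem, the Grundy value of a sum of independent games is the XOR of the component values.
Combined value = 1 XOR 1 = 0.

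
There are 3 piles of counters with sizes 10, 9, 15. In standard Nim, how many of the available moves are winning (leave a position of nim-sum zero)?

Nim-sum: 10 XOR 9 XOR 15 = 12.
The overall nim-sum is X = 12. A pile of size p has a winning move iff p XOR X < p (reduce it to p XOR X).
  10: 10 XOR 12 = 6 < 10 — winning move (to 6).
  9: 9 XOR 12 = 5 < 9 — winning move (to 5).
  15: 15 XOR 12 = 3 < 15 — winning move (to 3).
That gives 3 winning moves.

3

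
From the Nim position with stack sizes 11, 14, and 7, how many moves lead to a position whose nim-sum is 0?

Compute the nim-sum pairwise:
11 XOR 14 = 5
5 XOR 7 = 2
The overall nim-sum is X = 2. A stack of size p has a winning move iff p XOR X < p (reduce it to p XOR X).
  11: 11 XOR 2 = 9 < 11 — winning move (to 9).
  14: 14 XOR 2 = 12 < 14 — winning move (to 12).
  7: 7 XOR 2 = 5 < 7 — winning move (to 5).
That gives 3 winning moves.

3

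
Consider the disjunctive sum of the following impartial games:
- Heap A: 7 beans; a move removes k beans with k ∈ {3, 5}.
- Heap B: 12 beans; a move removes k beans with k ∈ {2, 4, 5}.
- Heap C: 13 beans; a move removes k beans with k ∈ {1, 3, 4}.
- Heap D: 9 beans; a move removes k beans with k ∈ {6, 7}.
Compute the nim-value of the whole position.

3

For heap A, compute g(0), g(1), … with moves {3, 5}:
k:     0  1  2  3  4  5  6  7
g(k):  0  0  0  1  1  1  2  2
So g(7) = 2.
For heap B, compute g(0), g(1), … with moves {2, 4, 5}:
g(0) = mex{} = 0
g(1) = mex{} = 0
g(2) = mex{0} = 1
g(3) = mex{0} = 1
g(4) = mex{0,1} = 2
g(5) = mex{0,1} = 2
g(6) = mex{0,1,2} = 3
g(7) = mex{1,2} = 0
g(8) = mex{1,2,3} = 0
g(9) = mex{0,2} = 1
g(10) = mex{0,2,3} = 1
g(11) = mex{0,1,3} = 2
g(12) = mex{0,1} = 2
So g(12) = 2.
Grundy values for heap C (subtraction set {1, 3, 4}):
k:     0  1  2  3  4  5  6  7  8  9 10 11 12 13
g(k):  0  1  0  1  2  3  2  0  1  0  1  2  3  2
So g(13) = 2.
Grundy values for heap D (subtraction set {6, 7}):
k:     0  1  2  3  4  5  6  7  8  9
g(k):  0  0  0  0  0  0  1  1  1  1
So g(9) = 1.
By the Sprague-Grundy theorem, the Grundy value of a sum of independent games is the XOR of the component values.
Combined value = 2 XOR 2 XOR 2 XOR 1 = 3.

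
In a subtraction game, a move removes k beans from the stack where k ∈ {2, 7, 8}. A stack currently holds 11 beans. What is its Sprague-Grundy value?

Grundy values for subtraction set {2, 7, 8}:
k:     0  1  2  3  4  5  6  7  8  9 10 11
g(k):  0  0  1  1  0  0  1  1  2  2  0  3
So g(11) = 3.

3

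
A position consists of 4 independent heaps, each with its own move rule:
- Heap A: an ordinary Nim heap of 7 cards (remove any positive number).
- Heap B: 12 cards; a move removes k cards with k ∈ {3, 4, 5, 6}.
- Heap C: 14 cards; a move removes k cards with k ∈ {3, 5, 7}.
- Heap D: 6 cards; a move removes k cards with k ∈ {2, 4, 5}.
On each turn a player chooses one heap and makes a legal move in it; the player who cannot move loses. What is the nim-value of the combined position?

4

Heap A is a plain Nim heap of size 7, so its Grundy value is 7.
Build the Grundy sequence for heap B with g(k) = mex{g(k−s) : s ∈ {3, 4, 5, 6}, s ≤ k}:
g(0) = mex{} = 0
g(1) = mex{} = 0
g(2) = mex{} = 0
g(3) = mex{0} = 1
g(4) = mex{0} = 1
g(5) = mex{0} = 1
g(6) = mex{0,1} = 2
g(7) = mex{0,1} = 2
g(8) = mex{0,1} = 2
g(9) = mex{1,2} = 0
g(10) = mex{1,2} = 0
g(11) = mex{1,2} = 0
g(12) = mex{0,2} = 1
So g(12) = 1.
Grundy values for heap C (subtraction set {3, 5, 7}):
g(0) = mex{} = 0
g(1) = mex{} = 0
g(2) = mex{} = 0
g(3) = mex{0} = 1
g(4) = mex{0} = 1
g(5) = mex{0} = 1
g(6) = mex{0,1} = 2
g(7) = mex{0,1} = 2
g(8) = mex{0,1} = 2
g(9) = mex{0,1,2} = 3
g(10) = mex{1,2} = 0
g(11) = mex{1,2} = 0
g(12) = mex{1,2,3} = 0
g(13) = mex{0,2} = 1
g(14) = mex{0,2,3} = 1
So g(14) = 1.
For heap D, compute g(0), g(1), … with moves {2, 4, 5}:
g(0) = mex{} = 0
g(1) = mex{} = 0
g(2) = mex{0} = 1
g(3) = mex{0} = 1
g(4) = mex{0,1} = 2
g(5) = mex{0,1} = 2
g(6) = mex{0,1,2} = 3
So g(6) = 3.
The value of a disjunctive sum is the nim-sum of the parts.
Combined value = 7 ⊕ 1 ⊕ 1 ⊕ 3 = 4.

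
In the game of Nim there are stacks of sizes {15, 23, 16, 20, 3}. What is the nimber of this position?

Bitwise XOR of the heap sizes:
  01111  (15)
  10111  (23)
  10000  (16)
  10100  (20)
  00011  (3)
  -----
  11111  (31)

31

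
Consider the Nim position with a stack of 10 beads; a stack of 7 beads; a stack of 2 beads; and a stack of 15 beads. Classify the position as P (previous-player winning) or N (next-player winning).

P-position

Nim-sum: 10 ⊕ 7 ⊕ 2 ⊕ 15 = 0.
The nim-sum is 0, so this is a P-position: the player to move is in a losing position under optimal play.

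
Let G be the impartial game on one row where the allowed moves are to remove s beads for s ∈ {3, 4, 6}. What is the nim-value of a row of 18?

0

Compute g(0), g(1), … for moves {3, 4, 6}:
k:     0  1  2  3  4  5  6  7  8  9 10 11 12 13 14 15 16 17 18
g(k):  0  0  0  1  1  1  2  2  2  0  0  0  1  1  1  2  2  2  0
So g(18) = 0.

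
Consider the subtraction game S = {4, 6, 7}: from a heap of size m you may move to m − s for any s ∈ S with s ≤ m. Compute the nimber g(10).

2

Compute g(0), g(1), … for moves {4, 6, 7}:
k:     0  1  2  3  4  5  6  7  8  9 10
g(k):  0  0  0  0  1  1  1  1  2  2  2
So g(10) = 2.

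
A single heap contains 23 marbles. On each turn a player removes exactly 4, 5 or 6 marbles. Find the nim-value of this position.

0

Compute g(0), g(1), … for moves {4, 5, 6}:
k:     0  1  2  3  4  5  6  7  8  9 10 11 12 13 14 15 16 17 18 19 20 21 22 23
g(k):  0  0  0  0  1  1  1  1  2  2  0  0  0  0  1  1  1  1  2  2  0  0  0  0
So g(23) = 0.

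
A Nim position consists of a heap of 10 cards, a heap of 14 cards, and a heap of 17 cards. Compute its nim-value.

Nim-sum: 10 ⊕ 14 ⊕ 17 = 21.

21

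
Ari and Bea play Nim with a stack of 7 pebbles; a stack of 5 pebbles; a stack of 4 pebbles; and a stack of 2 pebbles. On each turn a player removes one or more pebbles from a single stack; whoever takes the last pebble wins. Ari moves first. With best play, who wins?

Ari wins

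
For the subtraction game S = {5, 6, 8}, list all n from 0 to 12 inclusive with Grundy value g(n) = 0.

Grundy values for subtraction set {5, 6, 8}:
g(0) = mex{} = 0
g(1) = mex{} = 0
g(2) = mex{} = 0
g(3) = mex{} = 0
g(4) = mex{} = 0
g(5) = mex{0} = 1
g(6) = mex{0} = 1
g(7) = mex{0} = 1
g(8) = mex{0} = 1
g(9) = mex{0} = 1
g(10) = mex{0,1} = 2
g(11) = mex{0,1} = 2
g(12) = mex{0,1} = 2
The P-positions (g = 0) in 0..12 are 0, 1, 2, 3, 4.

0, 1, 2, 3, 4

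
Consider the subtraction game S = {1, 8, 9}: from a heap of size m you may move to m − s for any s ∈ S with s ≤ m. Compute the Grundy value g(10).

Build the Grundy sequence with g(k) = mex{g(k−s) : s ∈ {1, 8, 9}, s ≤ k}:
g(0) = mex{} = 0
g(1) = mex{0} = 1
g(2) = mex{1} = 0
g(3) = mex{0} = 1
g(4) = mex{1} = 0
g(5) = mex{0} = 1
g(6) = mex{1} = 0
g(7) = mex{0} = 1
g(8) = mex{0,1} = 2
g(9) = mex{0,1,2} = 3
g(10) = mex{0,1,3} = 2
So g(10) = 2.

2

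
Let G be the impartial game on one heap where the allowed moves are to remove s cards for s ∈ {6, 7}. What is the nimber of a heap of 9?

Grundy values for subtraction set {6, 7}:
g(0) = mex{} = 0
g(1) = mex{} = 0
g(2) = mex{} = 0
g(3) = mex{} = 0
g(4) = mex{} = 0
g(5) = mex{} = 0
g(6) = mex{0} = 1
g(7) = mex{0} = 1
g(8) = mex{0} = 1
g(9) = mex{0} = 1
So g(9) = 1.

1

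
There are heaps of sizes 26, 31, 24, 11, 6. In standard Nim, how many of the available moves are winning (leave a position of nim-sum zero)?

3

Compute the nim-sum pairwise:
26 ⊕ 31 = 5
5 ⊕ 24 = 29
29 ⊕ 11 = 22
22 ⊕ 6 = 16
The overall nim-sum is X = 16. A heap of size p has a winning move iff p XOR X < p (reduce it to p XOR X).
  26: 26 XOR 16 = 10 < 26 — winning move (to 10).
  31: 31 XOR 16 = 15 < 31 — winning move (to 15).
  24: 24 XOR 16 = 8 < 24 — winning move (to 8).
  11: 11 XOR 16 = 27 ≥ 11 — no move.
  6: 6 XOR 16 = 22 ≥ 6 — no move.
That gives 3 winning moves.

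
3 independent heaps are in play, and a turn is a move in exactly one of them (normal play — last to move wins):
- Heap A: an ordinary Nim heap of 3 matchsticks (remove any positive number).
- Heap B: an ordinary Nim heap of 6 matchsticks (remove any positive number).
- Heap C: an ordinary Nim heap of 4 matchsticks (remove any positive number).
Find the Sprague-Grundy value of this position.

1

Heap A is a plain Nim heap of size 3, so its Grundy value is 3.
Heap B is a plain Nim heap of size 6, so its Grundy value is 6.
Heap C is a plain Nim heap of size 4, so its Grundy value is 4.
By the Sprague-Grundy theorem, the Grundy value of a sum of independent games is the XOR of the component values.
Combined value = 3 XOR 6 XOR 4 = 1.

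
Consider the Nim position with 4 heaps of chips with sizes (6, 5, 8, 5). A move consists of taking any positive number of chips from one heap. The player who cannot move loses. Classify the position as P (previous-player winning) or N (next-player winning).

N-position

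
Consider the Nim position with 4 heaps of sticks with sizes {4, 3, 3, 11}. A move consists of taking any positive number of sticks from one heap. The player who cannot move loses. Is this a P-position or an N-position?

N-position

Nim-sum: 4 ^ 3 ^ 3 ^ 11 = 15.
The nim-sum is 15 ≠ 0, so this is an N-position: the player to move can win.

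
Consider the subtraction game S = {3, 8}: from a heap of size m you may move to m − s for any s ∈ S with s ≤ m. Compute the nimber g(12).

Grundy values for subtraction set {3, 8}:
k:     0  1  2  3  4  5  6  7  8  9 10 11 12
g(k):  0  0  0  1  1  1  0  0  2  1  1  0  0
So g(12) = 0.

0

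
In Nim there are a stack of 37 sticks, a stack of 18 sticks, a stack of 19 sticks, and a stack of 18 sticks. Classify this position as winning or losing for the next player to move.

Winning position

In binary:
  100101  (37)
  010010  (18)
  010011  (19)
  010010  (18)
  ------
  110110  (54)
The nim-sum is 54 ≠ 0, so this is an N-position: the player to move can win.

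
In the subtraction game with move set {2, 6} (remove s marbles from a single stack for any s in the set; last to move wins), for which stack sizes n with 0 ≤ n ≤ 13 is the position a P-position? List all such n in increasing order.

0, 1, 4, 5, 8, 9, 12, 13

Build the Grundy sequence with g(k) = mex{g(k−s) : s ∈ {2, 6}, s ≤ k}:
k:     0  1  2  3  4  5  6  7  8  9 10 11 12 13
g(k):  0  0  1  1  0  0  1  1  0  0  1  1  0  0
The P-positions (g = 0) in 0..13 are 0, 1, 4, 5, 8, 9, 12, 13.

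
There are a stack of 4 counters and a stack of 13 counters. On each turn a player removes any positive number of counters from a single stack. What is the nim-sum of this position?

9

Compute the nim-sum pairwise:
4 ⊕ 13 = 9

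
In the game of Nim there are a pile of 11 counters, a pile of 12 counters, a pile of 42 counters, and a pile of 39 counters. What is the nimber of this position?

10

Nim-sum: 11 ⊕ 12 ⊕ 42 ⊕ 39 = 10.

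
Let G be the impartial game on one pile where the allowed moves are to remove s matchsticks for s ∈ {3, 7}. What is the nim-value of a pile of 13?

1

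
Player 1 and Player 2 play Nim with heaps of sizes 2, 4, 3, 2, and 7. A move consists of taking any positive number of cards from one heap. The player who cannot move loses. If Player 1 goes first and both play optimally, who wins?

Player 2 wins

Write each in binary and XOR column by column:
  010  (2)
  100  (4)
  011  (3)
  010  (2)
  111  (7)
  ---
  000  (0)
The nim-sum is 0, so this is a P-position: the player to move is in a losing position under optimal play; Player 1 is about to move from it and so loses — Player 2 wins.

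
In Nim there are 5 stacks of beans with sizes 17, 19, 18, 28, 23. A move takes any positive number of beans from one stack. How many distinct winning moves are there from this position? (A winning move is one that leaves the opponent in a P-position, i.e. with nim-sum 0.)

5

Write each in binary and XOR column by column:
  10001  (17)
  10011  (19)
  10010  (18)
  11100  (28)
  10111  (23)
  -----
  11011  (27)
The overall nim-sum is X = 27. A stack of size p has a winning move iff p XOR X < p (reduce it to p XOR X).
  17: 17 XOR 27 = 10 < 17 — winning move (to 10).
  19: 19 XOR 27 = 8 < 19 — winning move (to 8).
  18: 18 XOR 27 = 9 < 18 — winning move (to 9).
  28: 28 XOR 27 = 7 < 28 — winning move (to 7).
  23: 23 XOR 27 = 12 < 23 — winning move (to 12).
That gives 5 winning moves.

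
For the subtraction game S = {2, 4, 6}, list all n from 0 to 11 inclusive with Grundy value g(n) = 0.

0, 1, 8, 9

Compute g(0), g(1), … for moves {2, 4, 6}:
g(0) = mex{} = 0
g(1) = mex{} = 0
g(2) = mex{0} = 1
g(3) = mex{0} = 1
g(4) = mex{0,1} = 2
g(5) = mex{0,1} = 2
g(6) = mex{0,1,2} = 3
g(7) = mex{0,1,2} = 3
g(8) = mex{1,2,3} = 0
g(9) = mex{1,2,3} = 0
g(10) = mex{0,2,3} = 1
g(11) = mex{0,2,3} = 1
The P-positions (g = 0) in 0..11 are 0, 1, 8, 9.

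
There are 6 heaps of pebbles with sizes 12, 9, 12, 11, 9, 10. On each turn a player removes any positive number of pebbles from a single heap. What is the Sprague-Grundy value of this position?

In binary:
  1100  (12)
  1001  (9)
  1100  (12)
  1011  (11)
  1001  (9)
  1010  (10)
  ----
  0001  (1)

1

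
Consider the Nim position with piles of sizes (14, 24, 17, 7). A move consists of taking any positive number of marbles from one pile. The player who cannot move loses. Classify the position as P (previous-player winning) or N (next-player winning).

P-position

Nim-sum: 14 ^ 24 ^ 17 ^ 7 = 0.
The nim-sum is 0, so this is a P-position: the player to move is in a losing position under optimal play.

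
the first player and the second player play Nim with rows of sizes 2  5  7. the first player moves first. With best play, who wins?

the second player wins

Compute the nim-sum pairwise:
2 XOR 5 = 7
7 XOR 7 = 0
The nim-sum is 0, so this is a P-position: the player to move is in a losing position under optimal play; the first player is about to move from it and so loses — the second player wins.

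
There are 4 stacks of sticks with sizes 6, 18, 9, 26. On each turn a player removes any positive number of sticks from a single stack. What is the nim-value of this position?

7

Nim-sum: 6 ^ 18 ^ 9 ^ 26 = 7.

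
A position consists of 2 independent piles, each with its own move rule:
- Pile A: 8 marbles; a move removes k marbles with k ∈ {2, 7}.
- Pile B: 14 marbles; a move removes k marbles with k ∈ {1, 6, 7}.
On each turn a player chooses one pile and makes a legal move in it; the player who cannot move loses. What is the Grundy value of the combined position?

2

Build the Grundy sequence for pile A with g(k) = mex{g(k−s) : s ∈ {2, 7}, s ≤ k}:
g(0) = mex{} = 0
g(1) = mex{} = 0
g(2) = mex{0} = 1
g(3) = mex{0} = 1
g(4) = mex{1} = 0
g(5) = mex{1} = 0
g(6) = mex{0} = 1
g(7) = mex{0} = 1
g(8) = mex{0,1} = 2
So g(8) = 2.
For pile B, compute g(0), g(1), … with moves {1, 6, 7}:
k:     0  1  2  3  4  5  6  7  8  9 10 11 12 13 14
g(k):  0  1  0  1  0  1  2  3  2  3  2  3  0  1  0
So g(14) = 0.
By the Sprague-Grundy theorem, the Grundy value of a sum of independent games is the XOR of the component values.
Combined value = 2 ⊕ 0 = 2.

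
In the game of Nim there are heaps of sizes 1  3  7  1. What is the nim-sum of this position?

Nim-sum: 1 XOR 3 XOR 7 XOR 1 = 4.

4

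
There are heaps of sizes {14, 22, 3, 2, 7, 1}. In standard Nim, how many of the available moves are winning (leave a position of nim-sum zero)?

In binary:
  01110  (14)
  10110  (22)
  00011  (3)
  00010  (2)
  00111  (7)
  00001  (1)
  -----
  11111  (31)
The overall nim-sum is X = 31. A heap of size p has a winning move iff p XOR X < p (reduce it to p XOR X).
  14: 14 XOR 31 = 17 ≥ 14 — no move.
  22: 22 XOR 31 = 9 < 22 — winning move (to 9).
  3: 3 XOR 31 = 28 ≥ 3 — no move.
  2: 2 XOR 31 = 29 ≥ 2 — no move.
  7: 7 XOR 31 = 24 ≥ 7 — no move.
  1: 1 XOR 31 = 30 ≥ 1 — no move.
That gives 1 winning move.

1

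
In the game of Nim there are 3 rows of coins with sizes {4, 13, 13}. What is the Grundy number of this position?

Compute the nim-sum pairwise:
4 XOR 13 = 9
9 XOR 13 = 4

4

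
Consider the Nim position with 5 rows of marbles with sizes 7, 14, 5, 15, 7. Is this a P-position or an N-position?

Nim-sum: 7 ⊕ 14 ⊕ 5 ⊕ 15 ⊕ 7 = 4.
The nim-sum is 4 ≠ 0, so this is an N-position: the player to move can win.

N-position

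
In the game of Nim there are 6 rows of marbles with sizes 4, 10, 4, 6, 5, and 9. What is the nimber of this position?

0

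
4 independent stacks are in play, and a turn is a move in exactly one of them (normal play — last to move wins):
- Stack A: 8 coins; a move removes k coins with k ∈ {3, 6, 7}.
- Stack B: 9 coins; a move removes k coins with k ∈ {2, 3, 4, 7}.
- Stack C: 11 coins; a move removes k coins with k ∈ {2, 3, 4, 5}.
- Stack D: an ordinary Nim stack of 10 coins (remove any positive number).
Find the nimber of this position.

14

Grundy values for stack A (subtraction set {3, 6, 7}):
g(0) = mex{} = 0
g(1) = mex{} = 0
g(2) = mex{} = 0
g(3) = mex{0} = 1
g(4) = mex{0} = 1
g(5) = mex{0} = 1
g(6) = mex{0,1} = 2
g(7) = mex{0,1} = 2
g(8) = mex{0,1} = 2
So g(8) = 2.
Build the Grundy sequence for stack B with g(k) = mex{g(k−s) : s ∈ {2, 3, 4, 7}, s ≤ k}:
g(0) = mex{} = 0
g(1) = mex{} = 0
g(2) = mex{0} = 1
g(3) = mex{0} = 1
g(4) = mex{0,1} = 2
g(5) = mex{0,1} = 2
g(6) = mex{1,2} = 0
g(7) = mex{0,1,2} = 3
g(8) = mex{0,2} = 1
g(9) = mex{0,1,2,3} = 4
So g(9) = 4.
Grundy values for stack C (subtraction set {2, 3, 4, 5}):
g(0) = mex{} = 0
g(1) = mex{} = 0
g(2) = mex{0} = 1
g(3) = mex{0} = 1
g(4) = mex{0,1} = 2
g(5) = mex{0,1} = 2
g(6) = mex{0,1,2} = 3
g(7) = mex{1,2} = 0
g(8) = mex{1,2,3} = 0
g(9) = mex{0,2,3} = 1
g(10) = mex{0,2,3} = 1
g(11) = mex{0,1,3} = 2
So g(11) = 2.
Stack D is a plain Nim stack of size 10, so its Grundy value is 10.
The value of a disjunctive sum is the nim-sum of the parts.
Combined value = 2 XOR 4 XOR 2 XOR 10 = 14.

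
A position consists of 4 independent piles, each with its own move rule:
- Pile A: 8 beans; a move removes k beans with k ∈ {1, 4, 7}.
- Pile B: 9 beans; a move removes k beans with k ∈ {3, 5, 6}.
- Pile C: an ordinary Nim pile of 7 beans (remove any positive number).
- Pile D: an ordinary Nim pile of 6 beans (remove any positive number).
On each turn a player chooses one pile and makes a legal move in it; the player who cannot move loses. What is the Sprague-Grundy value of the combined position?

1

Grundy values for pile A (subtraction set {1, 4, 7}):
g(0) = mex{} = 0
g(1) = mex{0} = 1
g(2) = mex{1} = 0
g(3) = mex{0} = 1
g(4) = mex{0,1} = 2
g(5) = mex{1,2} = 0
g(6) = mex{0} = 1
g(7) = mex{0,1} = 2
g(8) = mex{1,2} = 0
So g(8) = 0.
Build the Grundy sequence for pile B with g(k) = mex{g(k−s) : s ∈ {3, 5, 6}, s ≤ k}:
g(0) = mex{} = 0
g(1) = mex{} = 0
g(2) = mex{} = 0
g(3) = mex{0} = 1
g(4) = mex{0} = 1
g(5) = mex{0} = 1
g(6) = mex{0,1} = 2
g(7) = mex{0,1} = 2
g(8) = mex{0,1} = 2
g(9) = mex{1,2} = 0
So g(9) = 0.
Pile C is a plain Nim pile of size 7, so its Grundy value is 7.
Pile D is a plain Nim pile of size 6, so its Grundy value is 6.
The value of a disjunctive sum is the nim-sum of the parts.
Combined value = 0 ⊕ 0 ⊕ 7 ⊕ 6 = 1.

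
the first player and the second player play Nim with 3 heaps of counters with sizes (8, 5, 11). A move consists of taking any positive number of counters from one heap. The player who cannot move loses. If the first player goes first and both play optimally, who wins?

Compute the nim-sum pairwise:
8 XOR 5 = 13
13 XOR 11 = 6
The nim-sum is 6 ≠ 0, so this is an N-position: the player to move can win; the first player has a winning move.

the first player wins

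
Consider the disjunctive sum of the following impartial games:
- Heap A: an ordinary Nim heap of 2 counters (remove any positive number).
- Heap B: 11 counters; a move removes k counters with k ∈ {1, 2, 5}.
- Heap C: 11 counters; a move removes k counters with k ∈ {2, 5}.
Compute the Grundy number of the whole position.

Heap A is a plain Nim heap of size 2, so its Grundy value is 2.
For heap B, compute g(0), g(1), … with moves {1, 2, 5}:
k:     0  1  2  3  4  5  6  7  8  9 10 11
g(k):  0  1  2  0  1  2  0  1  2  0  1  2
So g(11) = 2.
Grundy values for heap C (subtraction set {2, 5}):
g(0) = mex{} = 0
g(1) = mex{} = 0
g(2) = mex{0} = 1
g(3) = mex{0} = 1
g(4) = mex{1} = 0
g(5) = mex{0,1} = 2
g(6) = mex{0} = 1
g(7) = mex{1,2} = 0
g(8) = mex{1} = 0
g(9) = mex{0} = 1
g(10) = mex{0,2} = 1
g(11) = mex{1} = 0
So g(11) = 0.
The value of a disjunctive sum is the nim-sum of the parts.
Combined value = 2 ⊕ 2 ⊕ 0 = 0.

0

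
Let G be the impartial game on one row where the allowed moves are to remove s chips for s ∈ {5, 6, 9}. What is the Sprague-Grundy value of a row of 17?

Build the Grundy sequence with g(k) = mex{g(k−s) : s ∈ {5, 6, 9}, s ≤ k}:
k:     0  1  2  3  4  5  6  7  8  9 10 11 12 13 14 15 16 17
g(k):  0  0  0  0  0  1  1  1  1  1  2  2  2  2  0  0  0  0
So g(17) = 0.

0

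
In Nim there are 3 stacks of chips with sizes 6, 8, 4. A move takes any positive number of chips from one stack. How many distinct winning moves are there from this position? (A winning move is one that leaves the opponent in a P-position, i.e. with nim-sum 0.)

Nim-sum: 6 ⊕ 8 ⊕ 4 = 10.
The overall nim-sum is X = 10. A stack of size p has a winning move iff p XOR X < p (reduce it to p XOR X).
  6: 6 XOR 10 = 12 ≥ 6 — no move.
  8: 8 XOR 10 = 2 < 8 — winning move (to 2).
  4: 4 XOR 10 = 14 ≥ 4 — no move.
That gives 1 winning move.

1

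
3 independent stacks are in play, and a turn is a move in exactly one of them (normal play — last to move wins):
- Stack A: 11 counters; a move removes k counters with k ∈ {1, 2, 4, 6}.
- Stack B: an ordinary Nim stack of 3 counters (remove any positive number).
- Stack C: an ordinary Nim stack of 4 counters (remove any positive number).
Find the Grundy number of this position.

7

Build the Grundy sequence for stack A with g(k) = mex{g(k−s) : s ∈ {1, 2, 4, 6}, s ≤ k}:
k:     0  1  2  3  4  5  6  7  8  9 10 11
g(k):  0  1  2  0  1  2  3  4  0  1  2  0
So g(11) = 0.
Stack B is a plain Nim stack of size 3, so its Grundy value is 3.
Stack C is a plain Nim stack of size 4, so its Grundy value is 4.
By the Sprague-Grundy theorem, the Grundy value of a sum of independent games is the XOR of the component values.
Combined value = 0 ⊕ 3 ⊕ 4 = 7.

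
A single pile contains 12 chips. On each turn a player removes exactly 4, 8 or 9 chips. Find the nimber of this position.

Build the Grundy sequence with g(k) = mex{g(k−s) : s ∈ {4, 8, 9}, s ≤ k}:
g(0) = mex{} = 0
g(1) = mex{} = 0
g(2) = mex{} = 0
g(3) = mex{} = 0
g(4) = mex{0} = 1
g(5) = mex{0} = 1
g(6) = mex{0} = 1
g(7) = mex{0} = 1
g(8) = mex{0,1} = 2
g(9) = mex{0,1} = 2
g(10) = mex{0,1} = 2
g(11) = mex{0,1} = 2
g(12) = mex{0,1,2} = 3
So g(12) = 3.

3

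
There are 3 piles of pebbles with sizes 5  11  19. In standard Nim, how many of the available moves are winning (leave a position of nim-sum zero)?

1

Compute the nim-sum pairwise:
5 ^ 11 = 14
14 ^ 19 = 29
The overall nim-sum is X = 29. A pile of size p has a winning move iff p XOR X < p (reduce it to p XOR X).
  5: 5 XOR 29 = 24 ≥ 5 — no move.
  11: 11 XOR 29 = 22 ≥ 11 — no move.
  19: 19 XOR 29 = 14 < 19 — winning move (to 14).
That gives 1 winning move.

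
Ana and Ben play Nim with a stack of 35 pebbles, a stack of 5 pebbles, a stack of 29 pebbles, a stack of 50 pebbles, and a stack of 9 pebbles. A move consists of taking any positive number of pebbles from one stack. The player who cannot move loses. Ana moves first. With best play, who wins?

Ben wins

Bitwise XOR of the heap sizes:
  100011  (35)
  000101  (5)
  011101  (29)
  110010  (50)
  001001  (9)
  ------
  000000  (0)
The nim-sum is 0, so this is a P-position: the player to move is in a losing position under optimal play; Ana is about to move from it and so loses — Ben wins.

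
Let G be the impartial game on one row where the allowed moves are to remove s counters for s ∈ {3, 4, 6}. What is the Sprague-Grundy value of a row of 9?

0

Build the Grundy sequence with g(k) = mex{g(k−s) : s ∈ {3, 4, 6}, s ≤ k}:
g(0) = mex{} = 0
g(1) = mex{} = 0
g(2) = mex{} = 0
g(3) = mex{0} = 1
g(4) = mex{0} = 1
g(5) = mex{0} = 1
g(6) = mex{0,1} = 2
g(7) = mex{0,1} = 2
g(8) = mex{0,1} = 2
g(9) = mex{1,2} = 0
So g(9) = 0.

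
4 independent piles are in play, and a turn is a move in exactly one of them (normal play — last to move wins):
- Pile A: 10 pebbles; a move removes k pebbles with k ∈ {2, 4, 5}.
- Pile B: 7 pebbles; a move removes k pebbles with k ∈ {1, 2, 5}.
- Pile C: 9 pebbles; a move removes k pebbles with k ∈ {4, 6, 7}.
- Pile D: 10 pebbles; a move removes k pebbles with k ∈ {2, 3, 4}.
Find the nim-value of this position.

0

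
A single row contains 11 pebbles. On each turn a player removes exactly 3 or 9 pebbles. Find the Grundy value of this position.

1

Compute g(0), g(1), … for moves {3, 9}:
k:     0  1  2  3  4  5  6  7  8  9 10 11
g(k):  0  0  0  1  1  1  0  0  0  1  1  1
So g(11) = 1.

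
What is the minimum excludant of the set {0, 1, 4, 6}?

The values 0, 1 are all present; 2 is the first non-negative integer missing from the set.

2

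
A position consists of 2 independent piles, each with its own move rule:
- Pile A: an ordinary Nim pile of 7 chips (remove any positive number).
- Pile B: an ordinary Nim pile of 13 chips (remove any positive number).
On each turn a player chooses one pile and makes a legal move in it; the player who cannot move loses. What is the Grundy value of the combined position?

Pile A is a plain Nim pile of size 7, so its Grundy value is 7.
Pile B is a plain Nim pile of size 13, so its Grundy value is 13.
By the Sprague-Grundy theorem, the Grundy value of a sum of independent games is the XOR of the component values.
Combined value = 7 ⊕ 13 = 10.

10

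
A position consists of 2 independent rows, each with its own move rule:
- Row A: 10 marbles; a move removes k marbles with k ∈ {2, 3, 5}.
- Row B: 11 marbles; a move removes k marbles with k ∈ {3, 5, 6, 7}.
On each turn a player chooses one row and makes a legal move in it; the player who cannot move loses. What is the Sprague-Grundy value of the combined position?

1

Grundy values for row A (subtraction set {2, 3, 5}):
g(0) = mex{} = 0
g(1) = mex{} = 0
g(2) = mex{0} = 1
g(3) = mex{0} = 1
g(4) = mex{0,1} = 2
g(5) = mex{0,1} = 2
g(6) = mex{0,1,2} = 3
g(7) = mex{1,2} = 0
g(8) = mex{1,2,3} = 0
g(9) = mex{0,2,3} = 1
g(10) = mex{0,2} = 1
So g(10) = 1.
Grundy values for row B (subtraction set {3, 5, 6, 7}):
k:     0  1  2  3  4  5  6  7  8  9 10 11
g(k):  0  0  0  1  1  1  2  2  2  3  0  0
So g(11) = 0.
The value of a disjunctive sum is the nim-sum of the parts.
Combined value = 1 ⊕ 0 = 1.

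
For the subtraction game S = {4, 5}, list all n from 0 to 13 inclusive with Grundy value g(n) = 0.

0, 1, 2, 3, 9, 10, 11, 12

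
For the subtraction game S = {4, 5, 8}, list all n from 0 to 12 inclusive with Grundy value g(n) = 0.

0, 1, 2, 3, 12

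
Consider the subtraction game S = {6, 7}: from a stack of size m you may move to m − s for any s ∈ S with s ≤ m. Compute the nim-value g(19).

1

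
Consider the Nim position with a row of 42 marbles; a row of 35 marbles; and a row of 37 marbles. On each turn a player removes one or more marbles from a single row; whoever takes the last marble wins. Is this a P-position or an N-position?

N-position

Bitwise XOR of the heap sizes:
  101010  (42)
  100011  (35)
  100101  (37)
  ------
  101100  (44)
The nim-sum is 44 ≠ 0, so this is an N-position: the player to move can win.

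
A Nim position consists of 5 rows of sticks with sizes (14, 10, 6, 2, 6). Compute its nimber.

6

Compute the nim-sum pairwise:
14 XOR 10 = 4
4 XOR 6 = 2
2 XOR 2 = 0
0 XOR 6 = 6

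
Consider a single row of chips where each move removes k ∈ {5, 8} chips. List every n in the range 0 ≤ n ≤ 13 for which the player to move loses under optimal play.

0, 1, 2, 3, 4, 13

Compute g(0), g(1), … for moves {5, 8}:
k:     0  1  2  3  4  5  6  7  8  9 10 11 12 13
g(k):  0  0  0  0  0  1  1  1  1  1  2  2  2  0
The P-positions (g = 0) in 0..13 are 0, 1, 2, 3, 4, 13.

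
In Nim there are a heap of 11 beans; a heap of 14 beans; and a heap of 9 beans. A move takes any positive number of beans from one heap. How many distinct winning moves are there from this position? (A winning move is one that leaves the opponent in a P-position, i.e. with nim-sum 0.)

3

Compute the nim-sum pairwise:
11 XOR 14 = 5
5 XOR 9 = 12
The overall nim-sum is X = 12. A heap of size p has a winning move iff p XOR X < p (reduce it to p XOR X).
  11: 11 XOR 12 = 7 < 11 — winning move (to 7).
  14: 14 XOR 12 = 2 < 14 — winning move (to 2).
  9: 9 XOR 12 = 5 < 9 — winning move (to 5).
That gives 3 winning moves.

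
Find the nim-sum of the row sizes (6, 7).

Compute the nim-sum pairwise:
6 ^ 7 = 1

1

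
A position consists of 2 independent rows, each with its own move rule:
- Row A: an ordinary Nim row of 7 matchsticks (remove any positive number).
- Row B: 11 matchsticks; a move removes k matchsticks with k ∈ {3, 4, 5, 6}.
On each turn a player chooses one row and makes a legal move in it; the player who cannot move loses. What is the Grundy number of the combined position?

Row A is a plain Nim row of size 7, so its Grundy value is 7.
Build the Grundy sequence for row B with g(k) = mex{g(k−s) : s ∈ {3, 4, 5, 6}, s ≤ k}:
g(0) = mex{} = 0
g(1) = mex{} = 0
g(2) = mex{} = 0
g(3) = mex{0} = 1
g(4) = mex{0} = 1
g(5) = mex{0} = 1
g(6) = mex{0,1} = 2
g(7) = mex{0,1} = 2
g(8) = mex{0,1} = 2
g(9) = mex{1,2} = 0
g(10) = mex{1,2} = 0
g(11) = mex{1,2} = 0
So g(11) = 0.
The value of a disjunctive sum is the nim-sum of the parts.
Combined value = 7 ⊕ 0 = 7.

7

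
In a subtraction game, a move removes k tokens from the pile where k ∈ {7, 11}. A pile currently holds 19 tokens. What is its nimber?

Build the Grundy sequence with g(k) = mex{g(k−s) : s ∈ {7, 11}, s ≤ k}:
k:     0  1  2  3  4  5  6  7  8  9 10 11 12 13 14 15 16 17 18 19
g(k):  0  0  0  0  0  0  0  1  1  1  1  1  1  1  2  2  2  2  0  0
So g(19) = 0.

0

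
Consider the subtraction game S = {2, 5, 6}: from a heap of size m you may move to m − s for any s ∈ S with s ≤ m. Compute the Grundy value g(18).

Build the Grundy sequence with g(k) = mex{g(k−s) : s ∈ {2, 5, 6}, s ≤ k}:
k:     0  1  2  3  4  5  6  7  8  9 10 11 12 13 14 15 16 17 18
g(k):  0  0  1  1  0  2  1  3  0  2  1  0  0  1  1  0  2  1  3
So g(18) = 3.

3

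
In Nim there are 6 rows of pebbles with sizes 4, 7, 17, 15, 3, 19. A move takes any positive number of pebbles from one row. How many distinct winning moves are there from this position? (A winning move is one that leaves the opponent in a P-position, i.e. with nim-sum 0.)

1

Compute the nim-sum pairwise:
4 ⊕ 7 = 3
3 ⊕ 17 = 18
18 ⊕ 15 = 29
29 ⊕ 3 = 30
30 ⊕ 19 = 13
The overall nim-sum is X = 13. A row of size p has a winning move iff p XOR X < p (reduce it to p XOR X).
  4: 4 XOR 13 = 9 ≥ 4 — no move.
  7: 7 XOR 13 = 10 ≥ 7 — no move.
  17: 17 XOR 13 = 28 ≥ 17 — no move.
  15: 15 XOR 13 = 2 < 15 — winning move (to 2).
  3: 3 XOR 13 = 14 ≥ 3 — no move.
  19: 19 XOR 13 = 30 ≥ 19 — no move.
That gives 1 winning move.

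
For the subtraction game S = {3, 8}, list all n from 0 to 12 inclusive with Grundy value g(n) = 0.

0, 1, 2, 6, 7, 11, 12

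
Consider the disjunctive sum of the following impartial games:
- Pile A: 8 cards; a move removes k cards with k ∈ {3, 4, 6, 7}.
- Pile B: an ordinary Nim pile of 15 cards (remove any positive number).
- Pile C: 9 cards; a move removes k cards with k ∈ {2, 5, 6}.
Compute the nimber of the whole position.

Build the Grundy sequence for pile A with g(k) = mex{g(k−s) : s ∈ {3, 4, 6, 7}, s ≤ k}:
g(0) = mex{} = 0
g(1) = mex{} = 0
g(2) = mex{} = 0
g(3) = mex{0} = 1
g(4) = mex{0} = 1
g(5) = mex{0} = 1
g(6) = mex{0,1} = 2
g(7) = mex{0,1} = 2
g(8) = mex{0,1} = 2
So g(8) = 2.
Pile B is a plain Nim pile of size 15, so its Grundy value is 15.
Grundy values for pile C (subtraction set {2, 5, 6}):
g(0) = mex{} = 0
g(1) = mex{} = 0
g(2) = mex{0} = 1
g(3) = mex{0} = 1
g(4) = mex{1} = 0
g(5) = mex{0,1} = 2
g(6) = mex{0} = 1
g(7) = mex{0,1,2} = 3
g(8) = mex{1} = 0
g(9) = mex{0,1,3} = 2
So g(9) = 2.
The value of a disjunctive sum is the nim-sum of the parts.
Combined value = 2 ⊕ 15 ⊕ 2 = 15.

15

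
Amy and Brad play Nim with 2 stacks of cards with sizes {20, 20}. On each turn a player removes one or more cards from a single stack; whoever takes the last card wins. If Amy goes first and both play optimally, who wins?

Brad wins

Nim-sum: 20 XOR 20 = 0.
The nim-sum is 0, so this is a P-position: the player to move is in a losing position under optimal play; Amy is about to move from it and so loses — Brad wins.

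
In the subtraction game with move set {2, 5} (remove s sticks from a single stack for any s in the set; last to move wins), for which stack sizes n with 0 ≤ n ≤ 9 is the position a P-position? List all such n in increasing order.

0, 1, 4, 7, 8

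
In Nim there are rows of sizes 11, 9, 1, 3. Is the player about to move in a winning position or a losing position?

Losing position

Write each in binary and XOR column by column:
  1011  (11)
  1001  (9)
  0001  (1)
  0011  (3)
  ----
  0000  (0)
The nim-sum is 0, so this is a P-position: the player to move is in a losing position under optimal play.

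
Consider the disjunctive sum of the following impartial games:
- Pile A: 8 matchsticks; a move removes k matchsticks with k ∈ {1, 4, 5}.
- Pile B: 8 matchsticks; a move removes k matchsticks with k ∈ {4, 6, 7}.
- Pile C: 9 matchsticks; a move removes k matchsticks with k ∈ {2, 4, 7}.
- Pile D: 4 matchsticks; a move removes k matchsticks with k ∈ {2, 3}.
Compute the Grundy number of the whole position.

0

Grundy values for pile A (subtraction set {1, 4, 5}):
k:     0  1  2  3  4  5  6  7  8
g(k):  0  1  0  1  2  3  2  3  0
So g(8) = 0.
For pile B, compute g(0), g(1), … with moves {4, 6, 7}:
g(0) = mex{} = 0
g(1) = mex{} = 0
g(2) = mex{} = 0
g(3) = mex{} = 0
g(4) = mex{0} = 1
g(5) = mex{0} = 1
g(6) = mex{0} = 1
g(7) = mex{0} = 1
g(8) = mex{0,1} = 2
So g(8) = 2.
Build the Grundy sequence for pile C with g(k) = mex{g(k−s) : s ∈ {2, 4, 7}, s ≤ k}:
g(0) = mex{} = 0
g(1) = mex{} = 0
g(2) = mex{0} = 1
g(3) = mex{0} = 1
g(4) = mex{0,1} = 2
g(5) = mex{0,1} = 2
g(6) = mex{1,2} = 0
g(7) = mex{0,1,2} = 3
g(8) = mex{0,2} = 1
g(9) = mex{1,2,3} = 0
So g(9) = 0.
Grundy values for pile D (subtraction set {2, 3}):
g(0) = mex{} = 0
g(1) = mex{} = 0
g(2) = mex{0} = 1
g(3) = mex{0} = 1
g(4) = mex{0,1} = 2
So g(4) = 2.
By the Sprague-Grundy theorem, the Grundy value of a sum of independent games is the XOR of the component values.
Combined value = 0 XOR 2 XOR 0 XOR 2 = 0.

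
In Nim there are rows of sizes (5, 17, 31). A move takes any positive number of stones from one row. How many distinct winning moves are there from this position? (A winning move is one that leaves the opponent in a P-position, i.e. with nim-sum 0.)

Nim-sum: 5 ^ 17 ^ 31 = 11.
The overall nim-sum is X = 11. A row of size p has a winning move iff p XOR X < p (reduce it to p XOR X).
  5: 5 XOR 11 = 14 ≥ 5 — no move.
  17: 17 XOR 11 = 26 ≥ 17 — no move.
  31: 31 XOR 11 = 20 < 31 — winning move (to 20).
That gives 1 winning move.

1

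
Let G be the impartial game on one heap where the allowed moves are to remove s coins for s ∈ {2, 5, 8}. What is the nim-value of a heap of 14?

Compute g(0), g(1), … for moves {2, 5, 8}:
k:     0  1  2  3  4  5  6  7  8  9 10 11 12 13 14
g(k):  0  0  1  1  0  2  1  0  2  1  0  0  1  1  0
So g(14) = 0.

0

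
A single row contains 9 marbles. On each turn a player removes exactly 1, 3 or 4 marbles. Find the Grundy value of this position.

0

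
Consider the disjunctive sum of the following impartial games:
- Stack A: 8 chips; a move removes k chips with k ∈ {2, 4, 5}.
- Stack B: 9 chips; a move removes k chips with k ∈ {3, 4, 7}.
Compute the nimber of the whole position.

3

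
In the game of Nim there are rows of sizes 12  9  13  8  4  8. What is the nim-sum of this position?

12

Compute the nim-sum pairwise:
12 ⊕ 9 = 5
5 ⊕ 13 = 8
8 ⊕ 8 = 0
0 ⊕ 4 = 4
4 ⊕ 8 = 12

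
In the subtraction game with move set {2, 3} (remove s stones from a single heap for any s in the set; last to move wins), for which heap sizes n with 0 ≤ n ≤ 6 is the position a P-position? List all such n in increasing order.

0, 1, 5, 6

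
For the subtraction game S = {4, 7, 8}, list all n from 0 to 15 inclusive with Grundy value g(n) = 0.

0, 1, 2, 3, 12, 13, 14, 15

Build the Grundy sequence with g(k) = mex{g(k−s) : s ∈ {4, 7, 8}, s ≤ k}:
k:     0  1  2  3  4  5  6  7  8  9 10 11 12 13 14 15
g(k):  0  0  0  0  1  1  1  1  2  2  2  2  0  0  0  0
The P-positions (g = 0) in 0..15 are 0, 1, 2, 3, 12, 13, 14, 15.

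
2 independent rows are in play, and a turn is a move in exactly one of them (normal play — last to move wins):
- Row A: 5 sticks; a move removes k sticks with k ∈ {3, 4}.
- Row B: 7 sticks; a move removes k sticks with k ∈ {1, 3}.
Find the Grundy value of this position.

0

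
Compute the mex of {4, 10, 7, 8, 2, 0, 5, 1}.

The values 0, 1, 2 are all present; 3 is the first non-negative integer missing from the set.

3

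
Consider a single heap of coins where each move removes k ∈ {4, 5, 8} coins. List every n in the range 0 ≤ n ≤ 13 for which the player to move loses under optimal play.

0, 1, 2, 3, 12, 13

Build the Grundy sequence with g(k) = mex{g(k−s) : s ∈ {4, 5, 8}, s ≤ k}:
g(0) = mex{} = 0
g(1) = mex{} = 0
g(2) = mex{} = 0
g(3) = mex{} = 0
g(4) = mex{0} = 1
g(5) = mex{0} = 1
g(6) = mex{0} = 1
g(7) = mex{0} = 1
g(8) = mex{0,1} = 2
g(9) = mex{0,1} = 2
g(10) = mex{0,1} = 2
g(11) = mex{0,1} = 2
g(12) = mex{1,2} = 0
g(13) = mex{1,2} = 0
The P-positions (g = 0) in 0..13 are 0, 1, 2, 3, 12, 13.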